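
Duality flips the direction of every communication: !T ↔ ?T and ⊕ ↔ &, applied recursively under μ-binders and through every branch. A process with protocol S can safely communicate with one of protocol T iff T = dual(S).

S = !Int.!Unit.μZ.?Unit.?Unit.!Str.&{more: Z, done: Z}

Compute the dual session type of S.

!Int → ?Int
  !Unit → ?Unit
    μZ → μZ  (μ self-dual)
      ?Unit → !Unit
        ?Unit → !Unit
          !Str → ?Str
            &{more,done} → ⊕{more,done}  (offer→select)
              • more:
                dual(Z) = Z
              • done:
                dual(Z) = Z

?Int.?Unit.μZ.!Unit.!Unit.?Str.⊕{more: Z, done: Z}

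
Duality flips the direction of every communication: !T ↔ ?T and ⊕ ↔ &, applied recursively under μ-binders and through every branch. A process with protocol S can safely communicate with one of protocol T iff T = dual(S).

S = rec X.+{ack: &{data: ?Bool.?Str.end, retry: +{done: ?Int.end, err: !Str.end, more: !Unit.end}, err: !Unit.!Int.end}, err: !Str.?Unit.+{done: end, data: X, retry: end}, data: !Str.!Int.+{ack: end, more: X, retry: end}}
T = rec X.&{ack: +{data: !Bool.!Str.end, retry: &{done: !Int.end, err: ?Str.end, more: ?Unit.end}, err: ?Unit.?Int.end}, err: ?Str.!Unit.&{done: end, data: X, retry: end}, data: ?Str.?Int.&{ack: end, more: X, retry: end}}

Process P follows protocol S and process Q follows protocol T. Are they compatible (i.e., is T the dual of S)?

YES

rec X | rec X  ok (rec unchanged)
  +{ack,err,data} | &{ack,err,data}  ok same labels
    case ack:
      &{data,retry,err} | +{data,retry,err}  ok same labels
        case data:
          ?Bool | !Bool  ok
            ?Str | !Str  ok
              end | end  ok
        case retry:
          +{done,err,more} | &{done,err,more}  ok same labels
            case done:
              ?Int | !Int  ok
                end | end  ok
            case err:
              !Str | ?Str  ok
                end | end  ok
            case more:
              !Unit | ?Unit  ok
                end | end  ok
        case err:
          !Unit | ?Unit  ok
            !Int | ?Int  ok
              end | end  ok
    case err:
      !Str | ?Str  ok
        ?Unit | !Unit  ok
          +{done,data,retry} | &{done,data,retry}  ok same labels
            case done:
              end | end  ok
            case data:
              X | X  ok
            case retry:
              end | end  ok
    case data:
      !Str | ?Str  ok
        !Int | ?Int  ok
          +{ack,more,retry} | &{ack,more,retry}  ok same labels
            case ack:
              end | end  ok
            case more:
              X | X  ok
            case retry:
              end | end  ok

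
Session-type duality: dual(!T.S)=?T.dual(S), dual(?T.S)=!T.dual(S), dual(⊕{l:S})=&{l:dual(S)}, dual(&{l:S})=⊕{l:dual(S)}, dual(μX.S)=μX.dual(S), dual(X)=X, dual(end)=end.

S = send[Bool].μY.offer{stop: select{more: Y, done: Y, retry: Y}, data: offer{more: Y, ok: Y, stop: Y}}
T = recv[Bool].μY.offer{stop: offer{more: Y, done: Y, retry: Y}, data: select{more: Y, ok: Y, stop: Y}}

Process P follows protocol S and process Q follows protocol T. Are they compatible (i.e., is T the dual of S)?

send[Bool] | recv[Bool]  ok
  μY | μY  ok (μ self-dual)
    offer{stop,data} | offer{stop,data}  ✗ choice polarity not flipped — not dual

NO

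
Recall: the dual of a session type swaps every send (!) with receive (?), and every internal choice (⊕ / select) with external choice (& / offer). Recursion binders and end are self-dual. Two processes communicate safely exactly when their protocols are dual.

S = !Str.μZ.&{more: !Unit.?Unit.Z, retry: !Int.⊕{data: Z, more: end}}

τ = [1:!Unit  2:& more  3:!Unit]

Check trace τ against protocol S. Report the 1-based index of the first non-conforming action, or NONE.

step 1: got !Unit, protocol expects !Str  ✗

1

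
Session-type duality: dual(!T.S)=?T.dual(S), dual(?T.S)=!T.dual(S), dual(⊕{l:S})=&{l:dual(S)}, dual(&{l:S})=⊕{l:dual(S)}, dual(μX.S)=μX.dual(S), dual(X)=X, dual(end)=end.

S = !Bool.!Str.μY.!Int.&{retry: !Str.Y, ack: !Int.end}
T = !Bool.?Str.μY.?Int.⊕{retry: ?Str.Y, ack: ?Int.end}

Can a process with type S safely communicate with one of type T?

!Bool ‖ !Bool  ✗ same direction on both sides — not dual

NO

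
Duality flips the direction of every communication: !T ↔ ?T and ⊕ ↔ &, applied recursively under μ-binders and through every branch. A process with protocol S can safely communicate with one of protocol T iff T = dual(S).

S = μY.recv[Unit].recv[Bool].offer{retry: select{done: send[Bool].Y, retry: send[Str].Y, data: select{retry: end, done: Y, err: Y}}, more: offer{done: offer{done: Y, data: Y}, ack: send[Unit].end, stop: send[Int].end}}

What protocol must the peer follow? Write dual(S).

μY.send[Unit].send[Bool].select{retry: offer{done: recv[Bool].Y, retry: recv[Str].Y, data: offer{retry: end, done: Y, err: Y}}, more: select{done: select{done: Y, data: Y}, ack: recv[Unit].end, stop: recv[Int].end}}

μY ↦ μY  (rec unchanged)
  recv[Unit] ↦ send[Unit]
    recv[Bool] ↦ send[Bool]
      offer{retry,more} ↦ select{retry,more}  (&→⊕)
        [retry]
          select{done,retry,data} ↦ offer{done,retry,data}  (select→offer)
            [done]
              send[Bool] ↦ recv[Bool]
                Y ↦ Y
            [retry]
              send[Str] ↦ recv[Str]
                Y ↦ Y
            [data]
              select{retry,done,err} ↦ offer{retry,done,err}  (select→offer)
                [retry]
                  end ↦ end
                [done]
                  Y ↦ Y
                [err]
                  Y ↦ Y
        [more]
          offer{done,ack,stop} ↦ select{done,ack,stop}  (&→⊕)
            [done]
              offer{done,data} ↦ select{done,data}  (&→⊕)
                [done]
                  Y ↦ Y
                [data]
                  Y ↦ Y
            [ack]
              send[Unit] ↦ recv[Unit]
                end ↦ end
            [stop]
              send[Int] ↦ recv[Int]
                end ↦ end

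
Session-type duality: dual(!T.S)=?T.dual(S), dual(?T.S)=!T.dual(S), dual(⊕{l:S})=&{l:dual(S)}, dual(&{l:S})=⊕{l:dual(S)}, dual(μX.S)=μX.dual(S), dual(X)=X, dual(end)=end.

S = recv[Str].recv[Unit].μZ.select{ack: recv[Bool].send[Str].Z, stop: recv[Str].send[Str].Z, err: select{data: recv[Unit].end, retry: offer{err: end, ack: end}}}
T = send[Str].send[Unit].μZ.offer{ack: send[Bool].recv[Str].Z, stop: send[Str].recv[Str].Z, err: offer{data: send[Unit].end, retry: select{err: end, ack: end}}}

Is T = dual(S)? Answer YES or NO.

YES

recv[Str] | send[Str]  ✓
  recv[Unit] | send[Unit]  ✓
    μZ | μZ  ✓ (rec unchanged)
      select{ack,stop,err} | offer{ack,stop,err}  ✓ same labels
        case ack:
          recv[Bool] | send[Bool]  ✓
            send[Str] | recv[Str]  ✓
              Z | Z  ✓
        case stop:
          recv[Str] | send[Str]  ✓
            send[Str] | recv[Str]  ✓
              Z | Z  ✓
        case err:
          select{data,retry} | offer{data,retry}  ✓ same labels
            case data:
              recv[Unit] | send[Unit]  ✓
                end | end  ✓
            case retry:
              offer{err,ack} | select{err,ack}  ✓ same labels
                case err:
                  end | end  ✓
                case ack:
                  end | end  ✓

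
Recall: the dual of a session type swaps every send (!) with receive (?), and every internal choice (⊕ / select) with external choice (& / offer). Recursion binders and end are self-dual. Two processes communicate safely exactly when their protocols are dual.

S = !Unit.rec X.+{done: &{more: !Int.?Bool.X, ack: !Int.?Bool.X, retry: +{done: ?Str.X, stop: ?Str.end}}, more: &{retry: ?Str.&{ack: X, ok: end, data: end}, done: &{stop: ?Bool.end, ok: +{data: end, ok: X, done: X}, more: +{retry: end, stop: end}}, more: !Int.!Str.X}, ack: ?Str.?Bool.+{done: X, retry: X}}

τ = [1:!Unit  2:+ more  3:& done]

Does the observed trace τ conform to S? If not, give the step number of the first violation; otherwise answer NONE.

step 1: !Unit  match  cont: rec X.…
step 2: + more  match  cont: &{retry: ?Str.&{ack: rec X.…, ok: end, data: end}, done: &{stop: ?Bool.end, ok: +{data: end, ok: rec X.…, done: rec X.…}, more: +{retry: end, stop: end}}, more: !Int.!Str.rec X.…}
step 3: & done  match  cont: &{stop: ?Bool.end, ok: +{data: end, ok: rec X.…, done: rec X.…}, more: +{retry: end, stop: end}}
all 3 steps conform

NONE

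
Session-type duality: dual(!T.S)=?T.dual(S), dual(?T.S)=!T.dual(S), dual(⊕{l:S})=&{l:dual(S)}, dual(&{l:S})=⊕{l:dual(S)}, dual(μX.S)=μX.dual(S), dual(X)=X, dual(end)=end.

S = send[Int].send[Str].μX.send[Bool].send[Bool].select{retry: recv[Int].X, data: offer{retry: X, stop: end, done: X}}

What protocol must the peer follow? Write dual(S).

send[Int] ↦ recv[Int]
  send[Str] ↦ recv[Str]
    μX ↦ μX  (binder kept)
      send[Bool] ↦ recv[Bool]
        send[Bool] ↦ recv[Bool]
          select{retry,data} ↦ offer{retry,data}  (⊕→&)
            case retry:
              recv[Int] ↦ send[Int]
                dual(X) = X
            case data:
              offer{retry,stop,done} ↦ select{retry,stop,done}  (offer→select)
                case retry:
                  dual(X) = X
                case stop:
                  dual(end) = end
                case done:
                  dual(X) = X

recv[Int].recv[Str].μX.recv[Bool].recv[Bool].offer{retry: send[Int].X, data: select{retry: X, stop: end, done: X}}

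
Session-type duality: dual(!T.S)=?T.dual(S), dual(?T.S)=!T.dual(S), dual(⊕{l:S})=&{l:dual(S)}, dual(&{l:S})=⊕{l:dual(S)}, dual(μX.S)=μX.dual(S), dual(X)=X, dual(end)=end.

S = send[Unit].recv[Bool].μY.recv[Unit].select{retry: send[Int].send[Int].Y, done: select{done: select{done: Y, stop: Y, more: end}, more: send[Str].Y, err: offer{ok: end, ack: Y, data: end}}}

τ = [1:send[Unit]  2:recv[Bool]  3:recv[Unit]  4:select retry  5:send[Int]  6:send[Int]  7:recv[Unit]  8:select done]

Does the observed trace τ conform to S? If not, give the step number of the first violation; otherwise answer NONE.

NONE

@1 send[Unit]  match  now at recv[Bool].μY.…
@2 recv[Bool]  match  now at μY.…
@3 recv[Unit]  match  now at select{retry: send[Int].send[Int].μY.…, done: select{done: select{done: μY.…, stop: μY.…, more: end}, more: send[Str].μY.…, err: offer{ok: end, ack: μY.…, data: end}}}
@4 select retry  match  now at send[Int].send[Int].μY.…
@5 send[Int]  match  now at send[Int].μY.…
@6 send[Int]  match  now at μY.…
@7 recv[Unit]  match  now at select{retry: send[Int].send[Int].μY.…, done: select{done: select{done: μY.…, stop: μY.…, more: end}, more: send[Str].μY.…, err: offer{ok: end, ack: μY.…, data: end}}}
@8 select done  match  now at select{done: select{done: μY.…, stop: μY.…, more: end}, more: send[Str].μY.…, err: offer{ok: end, ack: μY.…, data: end}}
τ conforms to S (length 8)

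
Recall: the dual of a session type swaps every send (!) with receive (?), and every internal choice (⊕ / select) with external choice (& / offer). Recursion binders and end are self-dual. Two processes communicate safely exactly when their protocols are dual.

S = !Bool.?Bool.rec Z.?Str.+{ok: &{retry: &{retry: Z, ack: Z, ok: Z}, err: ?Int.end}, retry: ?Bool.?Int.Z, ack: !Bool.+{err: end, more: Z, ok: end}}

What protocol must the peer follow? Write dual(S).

?Bool.!Bool.rec Z.!Str.&{ok: +{retry: +{retry: Z, ack: Z, ok: Z}, err: !Int.end}, retry: !Bool.!Int.Z, ack: ?Bool.&{err: end, more: Z, ok: end}}

!Bool = ?Bool
  ?Bool = !Bool
    rec Z = rec Z  (binder kept)
      ?Str = !Str
        +{ok,retry,ack} = &{ok,retry,ack}  (internal→external)
          [ok]
            &{retry,err} = +{retry,err}  (external→internal)
              [retry]
                &{retry,ack,ok} = +{retry,ack,ok}  (external→internal)
                  [retry]
                    Z ↦ Z
                  [ack]
                    Z ↦ Z
                  [ok]
                    Z ↦ Z
              [err]
                ?Int = !Int
                  end ↦ end
          [retry]
            ?Bool = !Bool
              ?Int = !Int
                Z ↦ Z
          [ack]
            !Bool = ?Bool
              +{err,more,ok} = &{err,more,ok}  (internal→external)
                [err]
                  end ↦ end
                [more]
                  Z ↦ Z
                [ok]
                  end ↦ end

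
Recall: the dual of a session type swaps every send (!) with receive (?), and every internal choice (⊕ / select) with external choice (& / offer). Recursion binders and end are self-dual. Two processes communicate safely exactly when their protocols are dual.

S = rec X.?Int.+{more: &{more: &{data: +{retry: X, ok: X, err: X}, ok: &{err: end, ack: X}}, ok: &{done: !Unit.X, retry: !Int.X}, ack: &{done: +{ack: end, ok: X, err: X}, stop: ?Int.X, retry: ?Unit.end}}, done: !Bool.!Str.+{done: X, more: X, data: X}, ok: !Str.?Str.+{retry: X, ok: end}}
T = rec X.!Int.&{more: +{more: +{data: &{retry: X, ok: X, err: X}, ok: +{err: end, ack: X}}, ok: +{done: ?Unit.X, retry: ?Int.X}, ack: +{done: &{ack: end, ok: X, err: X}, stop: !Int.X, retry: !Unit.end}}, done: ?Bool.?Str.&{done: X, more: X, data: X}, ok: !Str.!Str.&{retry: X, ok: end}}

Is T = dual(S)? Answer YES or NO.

rec X | rec X  ✓ (rec unchanged)
  ?Int | !Int  ✓
    +{more,done,ok} | &{more,done,ok}  ✓ label sets agree
      [more]
        &{more,ok,ack} | +{more,ok,ack}  ✓ label sets agree
          [more]
            &{data,ok} | +{data,ok}  ✓ label sets agree
              [data]
                +{retry,ok,err} | &{retry,ok,err}  ✓ label sets agree
                  [retry]
                    X | X  ✓
                  [ok]
                    X | X  ✓
                  [err]
                    X | X  ✓
              [ok]
                &{err,ack} | +{err,ack}  ✓ label sets agree
                  [err]
                    end | end  ✓
                  [ack]
                    X | X  ✓
          [ok]
            &{done,retry} | +{done,retry}  ✓ label sets agree
              [done]
                !Unit | ?Unit  ✓
                  X | X  ✓
              [retry]
                !Int | ?Int  ✓
                  X | X  ✓
          [ack]
            &{done,stop,retry} | +{done,stop,retry}  ✓ label sets agree
              [done]
                +{ack,ok,err} | &{ack,ok,err}  ✓ label sets agree
                  [ack]
                    end | end  ✓
                  [ok]
                    X | X  ✓
                  [err]
                    X | X  ✓
              [stop]
                ?Int | !Int  ✓
                  X | X  ✓
              [retry]
                ?Unit | !Unit  ✓
                  end | end  ✓
      [done]
        !Bool | ?Bool  ✓
          !Str | ?Str  ✓
            +{done,more,data} | &{done,more,data}  ✓ label sets agree
              [done]
                X | X  ✓
              [more]
                X | X  ✓
              [data]
                X | X  ✓
      [ok]
        !Str | !Str  ✗ same direction on both sides — not dual

NO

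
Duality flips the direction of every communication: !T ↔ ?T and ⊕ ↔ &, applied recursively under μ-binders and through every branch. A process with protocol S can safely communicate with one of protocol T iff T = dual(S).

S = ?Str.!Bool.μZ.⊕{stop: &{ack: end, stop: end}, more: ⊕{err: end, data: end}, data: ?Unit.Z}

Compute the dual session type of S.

!Str.?Bool.μZ.&{stop: ⊕{ack: end, stop: end}, more: &{err: end, data: end}, data: !Unit.Z}

?Str ↦ !Str
  !Bool ↦ ?Bool
    μZ ↦ μZ  (binder kept)
      ⊕{stop,more,data} ↦ &{stop,more,data}  (internal→external)
        • stop:
          &{ack,stop} ↦ ⊕{ack,stop}  (&→⊕)
            • ack:
              end self-dual
            • stop:
              end self-dual
        • more:
          ⊕{err,data} ↦ &{err,data}  (internal→external)
            • err:
              end self-dual
            • data:
              end self-dual
        • data:
          ?Unit ↦ !Unit
            Z self-dual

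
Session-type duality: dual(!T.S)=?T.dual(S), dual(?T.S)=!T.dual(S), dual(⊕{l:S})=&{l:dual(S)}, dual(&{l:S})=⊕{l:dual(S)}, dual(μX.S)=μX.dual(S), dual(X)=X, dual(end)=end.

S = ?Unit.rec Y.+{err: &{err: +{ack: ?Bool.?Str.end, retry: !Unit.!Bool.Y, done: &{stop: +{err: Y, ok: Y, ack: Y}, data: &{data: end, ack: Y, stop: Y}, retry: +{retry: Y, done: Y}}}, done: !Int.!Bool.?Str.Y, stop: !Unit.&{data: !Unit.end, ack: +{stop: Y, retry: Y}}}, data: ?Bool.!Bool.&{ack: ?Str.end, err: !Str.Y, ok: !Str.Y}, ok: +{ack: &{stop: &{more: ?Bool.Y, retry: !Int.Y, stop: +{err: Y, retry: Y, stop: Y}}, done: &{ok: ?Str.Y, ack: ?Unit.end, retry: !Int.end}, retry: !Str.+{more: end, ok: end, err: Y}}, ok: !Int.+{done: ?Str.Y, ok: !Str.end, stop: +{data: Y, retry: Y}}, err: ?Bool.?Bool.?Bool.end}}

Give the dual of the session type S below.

?Unit ↦ !Unit
  rec Y ↦ rec Y  (rec unchanged)
    +{err,data,ok} ↦ &{err,data,ok}  (⊕→&)
      • err:
        &{err,done,stop} ↦ +{err,done,stop}  (external→internal)
          • err:
            +{ack,retry,done} ↦ &{ack,retry,done}  (⊕→&)
              • ack:
                ?Bool ↦ !Bool
                  ?Str ↦ !Str
                    end self-dual
              • retry:
                !Unit ↦ ?Unit
                  !Bool ↦ ?Bool
                    Y self-dual
              • done:
                &{stop,data,retry} ↦ +{stop,data,retry}  (external→internal)
                  • stop:
                    +{err,ok,ack} ↦ &{err,ok,ack}  (⊕→&)
                      • err:
                        Y self-dual
                      • ok:
                        Y self-dual
                      • ack:
                        Y self-dual
                  • data:
                    &{data,ack,stop} ↦ +{data,ack,stop}  (external→internal)
                      • data:
                        end self-dual
                      • ack:
                        Y self-dual
                      • stop:
                        Y self-dual
                  • retry:
                    +{retry,done} ↦ &{retry,done}  (⊕→&)
                      • retry:
                        Y self-dual
                      • done:
                        Y self-dual
          • done:
            !Int ↦ ?Int
              !Bool ↦ ?Bool
                ?Str ↦ !Str
                  Y self-dual
          • stop:
            !Unit ↦ ?Unit
              &{data,ack} ↦ +{data,ack}  (external→internal)
                • data:
                  !Unit ↦ ?Unit
                    end self-dual
                • ack:
                  +{stop,retry} ↦ &{stop,retry}  (⊕→&)
                    • stop:
                      Y self-dual
                    • retry:
                      Y self-dual
      • data:
        ?Bool ↦ !Bool
          !Bool ↦ ?Bool
            &{ack,err,ok} ↦ +{ack,err,ok}  (external→internal)
              • ack:
                ?Str ↦ !Str
                  end self-dual
              • err:
                !Str ↦ ?Str
                  Y self-dual
              • ok:
                !Str ↦ ?Str
                  Y self-dual
      • ok:
        +{ack,ok,err} ↦ &{ack,ok,err}  (⊕→&)
          • ack:
            &{stop,done,retry} ↦ +{stop,done,retry}  (external→internal)
              • stop:
                &{more,retry,stop} ↦ +{more,retry,stop}  (external→internal)
                  • more:
                    ?Bool ↦ !Bool
                      Y self-dual
                  • retry:
                    !Int ↦ ?Int
                      Y self-dual
                  • stop:
                    +{err,retry,stop} ↦ &{err,retry,stop}  (⊕→&)
                      • err:
                        Y self-dual
                      • retry:
                        Y self-dual
                      • stop:
                        Y self-dual
              • done:
                &{ok,ack,retry} ↦ +{ok,ack,retry}  (external→internal)
                  • ok:
                    ?Str ↦ !Str
                      Y self-dual
                  • ack:
                    ?Unit ↦ !Unit
                      end self-dual
                  • retry:
                    !Int ↦ ?Int
                      end self-dual
              • retry:
                !Str ↦ ?Str
                  +{more,ok,err} ↦ &{more,ok,err}  (⊕→&)
                    • more:
                      end self-dual
                    • ok:
                      end self-dual
                    • err:
                      Y self-dual
          • ok:
            !Int ↦ ?Int
              +{done,ok,stop} ↦ &{done,ok,stop}  (⊕→&)
                • done:
                  ?Str ↦ !Str
                    Y self-dual
                • ok:
                  !Str ↦ ?Str
                    end self-dual
                • stop:
                  +{data,retry} ↦ &{data,retry}  (⊕→&)
                    • data:
                      Y self-dual
                    • retry:
                      Y self-dual
          • err:
            ?Bool ↦ !Bool
              ?Bool ↦ !Bool
                ?Bool ↦ !Bool
                  end self-dual

!Unit.rec Y.&{err: +{err: &{ack: !Bool.!Str.end, retry: ?Unit.?Bool.Y, done: +{stop: &{err: Y, ok: Y, ack: Y}, data: +{data: end, ack: Y, stop: Y}, retry: &{retry: Y, done: Y}}}, done: ?Int.?Bool.!Str.Y, stop: ?Unit.+{data: ?Unit.end, ack: &{stop: Y, retry: Y}}}, data: !Bool.?Bool.+{ack: !Str.end, err: ?Str.Y, ok: ?Str.Y}, ok: &{ack: +{stop: +{more: !Bool.Y, retry: ?Int.Y, stop: &{err: Y, retry: Y, stop: Y}}, done: +{ok: !Str.Y, ack: !Unit.end, retry: ?Int.end}, retry: ?Str.&{more: end, ok: end, err: Y}}, ok: ?Int.&{done: !Str.Y, ok: ?Str.end, stop: &{data: Y, retry: Y}}, err: !Bool.!Bool.!Bool.end}}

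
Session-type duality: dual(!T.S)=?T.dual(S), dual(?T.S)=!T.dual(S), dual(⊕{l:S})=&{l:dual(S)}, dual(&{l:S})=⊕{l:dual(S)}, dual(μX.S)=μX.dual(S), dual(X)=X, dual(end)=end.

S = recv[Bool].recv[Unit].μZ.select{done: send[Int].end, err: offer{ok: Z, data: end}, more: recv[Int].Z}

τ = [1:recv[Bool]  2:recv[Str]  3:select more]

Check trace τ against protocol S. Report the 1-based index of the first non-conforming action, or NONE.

2

[1] recv[Bool]  match  cont: recv[Unit].μZ.…
[2] got recv[Str], protocol expects recv[Unit]  ✗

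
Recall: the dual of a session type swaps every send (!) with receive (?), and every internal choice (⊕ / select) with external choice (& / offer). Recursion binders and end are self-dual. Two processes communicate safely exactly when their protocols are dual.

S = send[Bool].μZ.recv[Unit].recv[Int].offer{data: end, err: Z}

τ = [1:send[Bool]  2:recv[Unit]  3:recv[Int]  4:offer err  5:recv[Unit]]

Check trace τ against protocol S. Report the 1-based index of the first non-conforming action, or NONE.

NONE

step 1: send[Bool]  ok  cont: μZ.…
step 2: recv[Unit]  ok  cont: recv[Int].offer{data: end, err: μZ.…}
step 3: recv[Int]  ok  cont: offer{data: end, err: μZ.…}
step 4: offer err  ok  cont: μZ.…
step 5: recv[Unit]  ok  cont: recv[Int].offer{data: end, err: μZ.…}
trace exhausted — no violation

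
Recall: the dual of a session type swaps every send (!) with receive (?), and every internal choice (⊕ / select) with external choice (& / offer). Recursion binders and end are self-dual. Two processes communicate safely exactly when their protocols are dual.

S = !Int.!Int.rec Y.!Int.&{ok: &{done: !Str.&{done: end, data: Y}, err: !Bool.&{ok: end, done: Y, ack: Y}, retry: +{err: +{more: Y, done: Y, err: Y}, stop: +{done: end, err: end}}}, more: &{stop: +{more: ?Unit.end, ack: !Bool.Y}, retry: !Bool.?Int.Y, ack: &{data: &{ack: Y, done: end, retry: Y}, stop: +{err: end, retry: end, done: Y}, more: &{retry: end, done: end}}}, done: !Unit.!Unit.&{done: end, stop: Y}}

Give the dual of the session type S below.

?Int.?Int.rec Y.?Int.+{ok: +{done: ?Str.+{done: end, data: Y}, err: ?Bool.+{ok: end, done: Y, ack: Y}, retry: &{err: &{more: Y, done: Y, err: Y}, stop: &{done: end, err: end}}}, more: +{stop: &{more: !Unit.end, ack: ?Bool.Y}, retry: ?Bool.!Int.Y, ack: +{data: +{ack: Y, done: end, retry: Y}, stop: &{err: end, retry: end, done: Y}, more: +{retry: end, done: end}}}, done: ?Unit.?Unit.+{done: end, stop: Y}}

!Int → ?Int
  !Int → ?Int
    rec Y → rec Y  (μ self-dual)
      !Int → ?Int
        &{ok,more,done} → +{ok,more,done}  (&→⊕)
          • ok:
            &{done,err,retry} → +{done,err,retry}  (&→⊕)
              • done:
                !Str → ?Str
                  &{done,data} → +{done,data}  (&→⊕)
                    • done:
                      end self-dual
                    • data:
                      Y self-dual
              • err:
                !Bool → ?Bool
                  &{ok,done,ack} → +{ok,done,ack}  (&→⊕)
                    • ok:
                      end self-dual
                    • done:
                      Y self-dual
                    • ack:
                      Y self-dual
              • retry:
                +{err,stop} → &{err,stop}  (⊕→&)
                  • err:
                    +{more,done,err} → &{more,done,err}  (⊕→&)
                      • more:
                        Y self-dual
                      • done:
                        Y self-dual
                      • err:
                        Y self-dual
                  • stop:
                    +{done,err} → &{done,err}  (⊕→&)
                      • done:
                        end self-dual
                      • err:
                        end self-dual
          • more:
            &{stop,retry,ack} → +{stop,retry,ack}  (&→⊕)
              • stop:
                +{more,ack} → &{more,ack}  (⊕→&)
                  • more:
                    ?Unit → !Unit
                      end self-dual
                  • ack:
                    !Bool → ?Bool
                      Y self-dual
              • retry:
                !Bool → ?Bool
                  ?Int → !Int
                    Y self-dual
              • ack:
                &{data,stop,more} → +{data,stop,more}  (&→⊕)
                  • data:
                    &{ack,done,retry} → +{ack,done,retry}  (&→⊕)
                      • ack:
                        Y self-dual
                      • done:
                        end self-dual
                      • retry:
                        Y self-dual
                  • stop:
                    +{err,retry,done} → &{err,retry,done}  (⊕→&)
                      • err:
                        end self-dual
                      • retry:
                        end self-dual
                      • done:
                        Y self-dual
                  • more:
                    &{retry,done} → +{retry,done}  (&→⊕)
                      • retry:
                        end self-dual
                      • done:
                        end self-dual
          • done:
            !Unit → ?Unit
              !Unit → ?Unit
                &{done,stop} → +{done,stop}  (&→⊕)
                  • done:
                    end self-dual
                  • stop:
                    Y self-dual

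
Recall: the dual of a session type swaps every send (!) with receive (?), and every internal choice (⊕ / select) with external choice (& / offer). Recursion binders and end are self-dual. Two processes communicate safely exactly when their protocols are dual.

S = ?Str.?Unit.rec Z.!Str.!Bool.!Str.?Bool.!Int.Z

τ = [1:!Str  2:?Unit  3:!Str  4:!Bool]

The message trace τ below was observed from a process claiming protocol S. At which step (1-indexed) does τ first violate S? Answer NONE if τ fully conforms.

[1] got !Str, protocol expects ?Str  ✗

1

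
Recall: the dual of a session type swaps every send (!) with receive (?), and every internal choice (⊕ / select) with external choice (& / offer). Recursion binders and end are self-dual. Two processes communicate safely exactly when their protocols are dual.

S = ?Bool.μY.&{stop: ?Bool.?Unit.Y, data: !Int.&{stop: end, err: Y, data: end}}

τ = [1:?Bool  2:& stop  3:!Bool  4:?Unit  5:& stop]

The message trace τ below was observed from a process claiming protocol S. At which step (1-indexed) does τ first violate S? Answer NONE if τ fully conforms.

3

[1] ?Bool  ok  state: μY.…
[2] & stop  ok  state: ?Bool.?Unit.μY.…
[3] got !Bool, protocol expects ?Bool  ✗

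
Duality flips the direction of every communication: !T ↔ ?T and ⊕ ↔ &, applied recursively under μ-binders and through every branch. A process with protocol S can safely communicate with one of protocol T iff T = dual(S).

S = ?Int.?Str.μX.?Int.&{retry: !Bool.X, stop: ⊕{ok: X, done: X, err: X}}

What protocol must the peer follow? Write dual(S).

?Int = !Int
  ?Str = !Str
    μX = μX  (μ self-dual)
      ?Int = !Int
        &{retry,stop} = ⊕{retry,stop}  (&→⊕)
          • retry:
            !Bool = ?Bool
              X ↦ X
          • stop:
            ⊕{ok,done,err} = &{ok,done,err}  (internal→external)
              • ok:
                X ↦ X
              • done:
                X ↦ X
              • err:
                X ↦ X

!Int.!Str.μX.!Int.⊕{retry: ?Bool.X, stop: &{ok: X, done: X, err: X}}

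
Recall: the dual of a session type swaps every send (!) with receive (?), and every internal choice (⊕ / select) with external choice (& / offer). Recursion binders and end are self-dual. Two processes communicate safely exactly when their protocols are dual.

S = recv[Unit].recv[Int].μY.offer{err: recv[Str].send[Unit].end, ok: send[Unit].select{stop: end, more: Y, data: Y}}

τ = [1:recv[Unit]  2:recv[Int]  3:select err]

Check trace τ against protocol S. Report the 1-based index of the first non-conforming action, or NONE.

step 1: recv[Unit]  ✓  now at recv[Int].μY.…
step 2: recv[Int]  ✓  now at μY.…
step 3: got select err, protocol expects offer err or offer ok  ✗

3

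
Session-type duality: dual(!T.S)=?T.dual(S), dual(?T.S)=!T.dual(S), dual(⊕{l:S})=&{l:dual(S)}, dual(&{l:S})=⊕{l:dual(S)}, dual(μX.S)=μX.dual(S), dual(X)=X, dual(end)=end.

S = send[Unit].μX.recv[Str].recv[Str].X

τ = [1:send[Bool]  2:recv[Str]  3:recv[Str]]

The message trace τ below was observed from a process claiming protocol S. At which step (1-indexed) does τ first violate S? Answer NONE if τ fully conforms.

1

@1 got send[Bool], protocol expects send[Unit]  ✗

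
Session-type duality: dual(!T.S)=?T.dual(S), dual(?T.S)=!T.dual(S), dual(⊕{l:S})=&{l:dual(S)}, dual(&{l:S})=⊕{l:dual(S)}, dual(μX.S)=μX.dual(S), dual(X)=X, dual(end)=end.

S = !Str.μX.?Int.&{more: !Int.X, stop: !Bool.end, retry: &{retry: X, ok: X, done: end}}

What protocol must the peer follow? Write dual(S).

?Str.μX.!Int.⊕{more: ?Int.X, stop: ?Bool.end, retry: ⊕{retry: X, ok: X, done: end}}

!Str = ?Str
  μX = μX  (μ self-dual)
    ?Int = !Int
      &{more,stop,retry} = ⊕{more,stop,retry}  (offer→select)
        • more:
          !Int = ?Int
            X self-dual
        • stop:
          !Bool = ?Bool
            end self-dual
        • retry:
          &{retry,ok,done} = ⊕{retry,ok,done}  (offer→select)
            • retry:
              X self-dual
            • ok:
              X self-dual
            • done:
              end self-dual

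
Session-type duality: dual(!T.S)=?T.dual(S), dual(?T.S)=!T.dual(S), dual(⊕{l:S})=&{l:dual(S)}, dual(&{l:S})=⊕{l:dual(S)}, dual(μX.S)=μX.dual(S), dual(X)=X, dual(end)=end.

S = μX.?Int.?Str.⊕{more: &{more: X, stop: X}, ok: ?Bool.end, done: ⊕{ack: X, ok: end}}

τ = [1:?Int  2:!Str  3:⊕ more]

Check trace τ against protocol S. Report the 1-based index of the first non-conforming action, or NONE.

@1 ?Int  ✓  state: ?Str.⊕{more: &{more: μX.…, stop: μX.…}, ok: ?Bool.end, done: ⊕{ack: μX.…, ok: end}}
@2 got !Str, protocol expects ?Str  ✗

2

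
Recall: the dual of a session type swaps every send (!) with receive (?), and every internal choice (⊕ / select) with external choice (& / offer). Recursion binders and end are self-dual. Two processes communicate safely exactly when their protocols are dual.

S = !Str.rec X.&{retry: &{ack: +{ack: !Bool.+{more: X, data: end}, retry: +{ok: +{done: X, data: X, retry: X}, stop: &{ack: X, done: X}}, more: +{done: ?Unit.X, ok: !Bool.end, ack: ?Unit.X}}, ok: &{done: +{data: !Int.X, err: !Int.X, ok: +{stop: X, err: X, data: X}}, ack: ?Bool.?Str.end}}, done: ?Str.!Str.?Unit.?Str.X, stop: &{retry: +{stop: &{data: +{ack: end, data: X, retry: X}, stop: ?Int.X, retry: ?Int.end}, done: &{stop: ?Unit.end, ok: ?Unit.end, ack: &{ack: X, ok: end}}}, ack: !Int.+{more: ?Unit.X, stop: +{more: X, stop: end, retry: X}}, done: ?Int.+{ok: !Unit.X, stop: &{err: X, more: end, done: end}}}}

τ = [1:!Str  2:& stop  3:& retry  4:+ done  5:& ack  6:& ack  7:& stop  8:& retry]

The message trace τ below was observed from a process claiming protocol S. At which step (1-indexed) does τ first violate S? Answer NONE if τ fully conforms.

@1 !Str  match  residual = rec X.…
@2 & stop  match  residual = &{retry: +{stop: &{data: +{ack: end, data: rec X.…, retry: rec X.…}, stop: ?Int.rec X.…, retry: ?Int.end}, done: &{stop: ?Unit.end, ok: ?Unit.end, ack: &{ack: rec X.…, ok: end}}}, ack: !Int.+{more: ?Unit.rec X.…, stop: +{more: rec X.…, stop: end, retry: rec X.…}}, done: ?Int.+{ok: !Unit.rec X.…, stop: &{err: rec X.…, more: end, done: end}}}
@3 & retry  match  residual = +{stop: &{data: +{ack: end, data: rec X.…, retry: rec X.…}, stop: ?Int.rec X.…, retry: ?Int.end}, done: &{stop: ?Unit.end, ok: ?Unit.end, ack: &{ack: rec X.…, ok: end}}}
@4 + done  match  residual = &{stop: ?Unit.end, ok: ?Unit.end, ack: &{ack: rec X.…, ok: end}}
@5 & ack  match  residual = &{ack: rec X.…, ok: end}
@6 & ack  match  residual = rec X.…
@7 & stop  match  residual = &{retry: +{stop: &{data: +{ack: end, data: rec X.…, retry: rec X.…}, stop: ?Int.rec X.…, retry: ?Int.end}, done: &{stop: ?Unit.end, ok: ?Unit.end, ack: &{ack: rec X.…, ok: end}}}, ack: !Int.+{more: ?Unit.rec X.…, stop: +{more: rec X.…, stop: end, retry: rec X.…}}, done: ?Int.+{ok: !Unit.rec X.…, stop: &{err: rec X.…, more: end, done: end}}}
@8 & retry  match  residual = +{stop: &{data: +{ack: end, data: rec X.…, retry: rec X.…}, stop: ?Int.rec X.…, retry: ?Int.end}, done: &{stop: ?Unit.end, ok: ?Unit.end, ack: &{ack: rec X.…, ok: end}}}
all 8 steps conform

NONE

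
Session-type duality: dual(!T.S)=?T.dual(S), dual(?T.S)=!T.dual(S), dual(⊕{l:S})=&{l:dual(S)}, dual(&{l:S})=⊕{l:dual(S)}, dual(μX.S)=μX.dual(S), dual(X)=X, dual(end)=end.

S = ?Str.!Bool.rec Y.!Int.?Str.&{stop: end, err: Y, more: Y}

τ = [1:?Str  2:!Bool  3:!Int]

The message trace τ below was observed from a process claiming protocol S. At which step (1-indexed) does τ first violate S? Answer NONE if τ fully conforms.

step 1: ?Str  ok  state: !Bool.rec Y.…
step 2: !Bool  ok  state: rec Y.…
step 3: !Int  ok  state: ?Str.&{stop: end, err: rec Y.…, more: rec Y.…}
τ conforms to S (length 3)

NONE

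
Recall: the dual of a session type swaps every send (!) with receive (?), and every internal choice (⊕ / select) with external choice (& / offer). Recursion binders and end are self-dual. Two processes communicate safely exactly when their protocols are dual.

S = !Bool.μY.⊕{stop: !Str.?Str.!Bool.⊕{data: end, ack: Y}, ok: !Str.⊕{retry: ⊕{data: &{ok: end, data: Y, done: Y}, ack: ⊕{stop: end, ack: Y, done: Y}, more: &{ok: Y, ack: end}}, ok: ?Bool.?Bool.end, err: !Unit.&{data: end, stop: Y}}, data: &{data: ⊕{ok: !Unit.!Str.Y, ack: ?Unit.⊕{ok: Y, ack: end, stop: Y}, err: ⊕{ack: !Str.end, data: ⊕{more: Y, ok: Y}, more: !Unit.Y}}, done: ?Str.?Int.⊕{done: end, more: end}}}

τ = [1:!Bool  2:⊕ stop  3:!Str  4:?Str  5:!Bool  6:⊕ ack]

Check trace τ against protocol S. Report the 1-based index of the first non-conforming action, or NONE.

NONE

[1] !Bool  ✓  state: μY.…
[2] ⊕ stop  ✓  state: !Str.?Str.!Bool.⊕{data: end, ack: μY.…}
[3] !Str  ✓  state: ?Str.!Bool.⊕{data: end, ack: μY.…}
[4] ?Str  ✓  state: !Bool.⊕{data: end, ack: μY.…}
[5] !Bool  ✓  state: ⊕{data: end, ack: μY.…}
[6] ⊕ ack  ✓  state: μY.…
trace exhausted — no violation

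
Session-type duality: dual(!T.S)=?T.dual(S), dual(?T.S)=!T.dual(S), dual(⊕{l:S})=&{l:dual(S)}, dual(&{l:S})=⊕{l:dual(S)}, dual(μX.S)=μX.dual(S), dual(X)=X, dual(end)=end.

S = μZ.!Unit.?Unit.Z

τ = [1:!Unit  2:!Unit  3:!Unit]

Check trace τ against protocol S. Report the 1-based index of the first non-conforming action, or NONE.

2

step 1: !Unit  ✓  now at ?Unit.μZ.…
step 2: got !Unit, protocol expects ?Unit  ✗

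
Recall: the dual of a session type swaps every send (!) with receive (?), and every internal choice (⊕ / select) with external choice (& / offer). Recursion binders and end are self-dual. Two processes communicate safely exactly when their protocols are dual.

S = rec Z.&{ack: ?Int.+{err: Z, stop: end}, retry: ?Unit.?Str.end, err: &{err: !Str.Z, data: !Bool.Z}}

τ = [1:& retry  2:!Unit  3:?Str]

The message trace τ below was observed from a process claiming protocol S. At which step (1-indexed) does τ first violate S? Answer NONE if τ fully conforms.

2

step 1: & retry  ✓  cont: ?Unit.?Str.end
step 2: got !Unit, protocol expects ?Unit  ✗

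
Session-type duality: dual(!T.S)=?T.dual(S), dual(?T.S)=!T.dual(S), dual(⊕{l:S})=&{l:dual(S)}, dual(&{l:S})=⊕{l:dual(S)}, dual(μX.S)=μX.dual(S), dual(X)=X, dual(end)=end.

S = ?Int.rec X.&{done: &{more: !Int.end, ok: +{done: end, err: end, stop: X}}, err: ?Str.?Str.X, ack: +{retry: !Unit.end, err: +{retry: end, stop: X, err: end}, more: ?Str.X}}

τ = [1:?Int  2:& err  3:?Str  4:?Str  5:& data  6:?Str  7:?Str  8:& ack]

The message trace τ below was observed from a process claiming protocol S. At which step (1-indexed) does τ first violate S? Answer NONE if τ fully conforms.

5

[1] ?Int  match  cont: rec X.…
[2] & err  match  cont: ?Str.?Str.rec X.…
[3] ?Str  match  cont: ?Str.rec X.…
[4] ?Str  match  cont: rec X.…
[5] got & data, protocol expects & done or & err or & ack  ✗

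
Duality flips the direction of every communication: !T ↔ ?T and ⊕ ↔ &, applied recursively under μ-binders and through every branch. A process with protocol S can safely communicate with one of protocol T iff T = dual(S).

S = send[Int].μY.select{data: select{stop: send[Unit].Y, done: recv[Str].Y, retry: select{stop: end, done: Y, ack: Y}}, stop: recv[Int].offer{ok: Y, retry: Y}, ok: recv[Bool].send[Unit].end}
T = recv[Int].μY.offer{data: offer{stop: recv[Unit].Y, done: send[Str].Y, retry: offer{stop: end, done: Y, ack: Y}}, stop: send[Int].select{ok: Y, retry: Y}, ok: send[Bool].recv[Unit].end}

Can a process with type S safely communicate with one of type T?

YES

send[Int] | recv[Int]  match
  μY | μY  match (μ self-dual)
    select{data,stop,ok} | offer{data,stop,ok}  match labels match
      case data:
        select{stop,done,retry} | offer{stop,done,retry}  match labels match
          case stop:
            send[Unit] | recv[Unit]  match
              Y | Y  match
          case done:
            recv[Str] | send[Str]  match
              Y | Y  match
          case retry:
            select{stop,done,ack} | offer{stop,done,ack}  match labels match
              case stop:
                end | end  match
              case done:
                Y | Y  match
              case ack:
                Y | Y  match
      case stop:
        recv[Int] | send[Int]  match
          offer{ok,retry} | select{ok,retry}  match labels match
            case ok:
              Y | Y  match
            case retry:
              Y | Y  match
      case ok:
        recv[Bool] | send[Bool]  match
          send[Unit] | recv[Unit]  match
            end | end  match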